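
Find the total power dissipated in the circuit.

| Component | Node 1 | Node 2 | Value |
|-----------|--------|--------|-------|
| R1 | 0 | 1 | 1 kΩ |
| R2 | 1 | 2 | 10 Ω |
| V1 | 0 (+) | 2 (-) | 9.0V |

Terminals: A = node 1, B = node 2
Nodal analysis, taking node 2 as the 0 V reference.
Source V1 fixes V_0 = 9 V.
KCL at each unknown node (sum of currents leaving = 0; resistances in Ω):
  Node 1: (V_1 - 9)/1000 + (V_1 - 0)/10 = 0
Collecting terms: 0.101 × V_1 = 0.009  =>  V_1 = 0.08911 V
Power in each resistor, P = (ΔV)²/R:
  P_R1 = (9 - 0.08911)²/1000 = 0.0794 W
  P_R2 = (0.08911 - 0)²/10 = 0.000794 W
P_total = P_R1 + P_R2 = 0.0802 W

Final answer: 0.0802 W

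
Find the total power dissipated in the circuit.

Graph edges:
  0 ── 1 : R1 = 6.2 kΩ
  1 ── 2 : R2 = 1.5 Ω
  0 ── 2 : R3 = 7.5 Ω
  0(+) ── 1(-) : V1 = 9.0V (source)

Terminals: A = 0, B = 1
Nodal analysis, taking node 1 as the 0 V reference.
Source V1 fixes V_0 = 9 V.
KCL at each unknown node (sum of currents leaving = 0; resistances in Ω):
  Node 2: (V_2 - 0)/1.5 + (V_2 - 9)/7.5 = 0
Collecting terms: 0.8 × V_2 = 1.2  =>  V_2 = 1.5 V
Power in each resistor, P = (ΔV)²/R:
  P_R1 = (9 - 0)²/6200 = 0.01306 W
  P_R2 = (0 - 1.5)²/1.5 = 1.5 W
  P_R3 = (9 - 1.5)²/7.5 = 7.5 W
P_total = P_R1 + P_R2 + P_R3 = 9.013 W

Final answer: 9.013 W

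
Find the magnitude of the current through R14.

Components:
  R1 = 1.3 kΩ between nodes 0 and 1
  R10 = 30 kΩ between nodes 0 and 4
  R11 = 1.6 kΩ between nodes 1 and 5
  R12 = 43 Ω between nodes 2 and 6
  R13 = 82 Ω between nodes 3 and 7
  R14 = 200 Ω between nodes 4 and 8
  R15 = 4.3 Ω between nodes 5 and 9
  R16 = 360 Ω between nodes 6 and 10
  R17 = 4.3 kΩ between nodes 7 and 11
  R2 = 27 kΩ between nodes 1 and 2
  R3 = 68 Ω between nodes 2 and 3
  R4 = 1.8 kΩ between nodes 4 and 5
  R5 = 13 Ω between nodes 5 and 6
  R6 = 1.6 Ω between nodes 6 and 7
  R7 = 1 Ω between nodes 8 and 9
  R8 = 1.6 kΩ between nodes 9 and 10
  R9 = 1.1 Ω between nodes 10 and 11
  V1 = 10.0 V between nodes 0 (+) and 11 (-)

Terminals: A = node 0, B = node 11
Nodal analysis, taking node 11 as the 0 V reference.
Source V1 fixes V_0 = 10 V.
KCL at each unknown node (sum of currents leaving = 0; resistances in Ω):
  Node 1: (V_1 - 10)/1300 + (V_1 - V_2)/27000 + (V_1 - V_5)/1600 = 0
  Node 2: (V_2 - V_1)/27000 + (V_2 - V_3)/68 + (V_2 - V_6)/43 = 0
  Node 3: (V_3 - V_2)/68 + (V_3 - V_7)/82 = 0
  Node 4: (V_4 - V_5)/1800 + (V_4 - 10)/30000 + (V_4 - V_8)/200 = 0
  Node 5: (V_5 - V_4)/1800 + (V_5 - V_6)/13 + (V_5 - V_1)/1600 + (V_5 - V_9)/4.3 = 0
  Node 6: (V_6 - V_5)/13 + (V_6 - V_7)/1.6 + (V_6 - V_2)/43 + (V_6 - V_10)/360 = 0
  Node 7: (V_7 - V_6)/1.6 + (V_7 - V_3)/82 + (V_7 - 0)/4300 = 0
  Node 8: (V_8 - V_9)/1 + (V_8 - V_4)/200 = 0
  Node 9: (V_9 - V_8)/1 + (V_9 - V_10)/1600 + (V_9 - V_5)/4.3 = 0
  Node 10: (V_10 - V_9)/1600 + (V_10 - 0)/1.1 + (V_10 - V_6)/360 = 0
Collecting terms (coefficients in siemens):
  0.001431·V_1 - 0.00003704·V_2 - 0.000625·V_5 = 0.007692
  0.038·V_2 - 0.00003704·V_1 - 0.01471·V_3 - 0.02326·V_6 = 0
  0.0269·V_3 - 0.01471·V_2 - 0.0122·V_7 = 0
  0.005589·V_4 - 0.0005556·V_5 - 0.005·V_8 = 0.0003333
  0.3107·V_5 - 0.000625·V_1 - 0.0005556·V_4 - 0.07692·V_6 - 0.2326·V_9 = 0
  0.728·V_6 - 0.02326·V_2 - 0.07692·V_5 - 0.625·V_7 - 0.002778·V_10 = 0
  0.6374·V_7 - 0.0122·V_3 - 0.625·V_6 = 0
  1.005·V_8 - 0.005·V_4 - 1·V_9 = 0
  1.233·V_9 - 0.2326·V_5 - 1·V_8 - 0.000625·V_10 = 0
  0.9125·V_10 - 0.002778·V_6 - 0.000625·V_9 = 0
Solving these 10 simultaneous equations (Gaussian elimination) gives:
  V_1 = 5.835 V, V_2 = 0.9671 V, V_3 = 0.9642 V, V_4 = 1.049 V
  V_5 = 0.9962 V, V_6 = 0.9611 V, V_7 = 0.9608 V, V_8 = 0.995 V
  V_9 = 0.9947 V, V_10 = 0.003607 V
I_R14 = (V_4 - V_8)/R14 = (1.049 - 0.995)/200 = 0.0002692 A
|I_R14| = 0.0002692 A

Final answer: |I_R14| = 0.0002692 A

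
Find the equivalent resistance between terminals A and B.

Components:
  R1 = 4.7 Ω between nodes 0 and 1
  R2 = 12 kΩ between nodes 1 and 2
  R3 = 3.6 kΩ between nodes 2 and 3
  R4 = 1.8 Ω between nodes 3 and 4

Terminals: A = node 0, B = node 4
Reduce the network between node 0 (A) and node 4 (B) by series/parallel combination:
  Rs1 = R1 + R2 (series, joined only at node 1) = 4.7 + 12000 = 12000 Ω
  Rs2 = R3 + Rs1 (series, joined only at node 2) = 3600 + 12000 = 15600 Ω
  Rs3 = R4 + Rs2 (series, joined only at node 3) = 1.8 + 15600 = 15610 Ω
R_eq = 15.61 kΩ

Final answer: 15.61 kΩ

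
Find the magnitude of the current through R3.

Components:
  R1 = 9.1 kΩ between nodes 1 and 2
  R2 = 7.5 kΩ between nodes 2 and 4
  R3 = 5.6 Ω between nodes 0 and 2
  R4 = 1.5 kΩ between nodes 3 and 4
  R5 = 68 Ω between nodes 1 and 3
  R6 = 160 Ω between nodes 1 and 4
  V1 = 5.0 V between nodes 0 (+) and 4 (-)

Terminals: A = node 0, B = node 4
Nodal analysis, taking node 4 as the 0 V reference.
Source V1 fixes V_0 = 5 V.
KCL at each unknown node (sum of currents leaving = 0; resistances in Ω):
  Node 1: (V_1 - V_2)/9100 + (V_1 - V_3)/68 + (V_1 - 0)/160 = 0
  Node 2: (V_2 - V_1)/9100 + (V_2 - 0)/7500 + (V_2 - 5)/5.6 = 0
  Node 3: (V_3 - 0)/1500 + (V_3 - V_1)/68 = 0
Collecting terms (coefficients in siemens):
  0.02107·V_1 - 0.0001099·V_2 - 0.01471·V_3 = 0
  0.1788·V_2 - 0.0001099·V_1 = 0.8929
  0.01537·V_3 - 0.01471·V_1 = 0
Solving these 3 simultaneous equations (Gaussian elimination) gives:
  V_1 = 0.07841 V, V_2 = 4.993 V, V_3 = 0.07501 V
I_R3 = (V_0 - V_2)/R3 = (5 - 4.993)/5.6 = 0.001206 A
|I_R3| = 0.001206 A

Final answer: |I_R3| = 0.001206 A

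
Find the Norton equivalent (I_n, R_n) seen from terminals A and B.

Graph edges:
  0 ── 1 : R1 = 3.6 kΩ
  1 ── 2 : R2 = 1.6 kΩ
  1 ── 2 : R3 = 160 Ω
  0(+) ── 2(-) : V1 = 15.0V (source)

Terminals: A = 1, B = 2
Find the Thévenin equivalent first; then I_n = V_th/R_th and R_n = R_th.
Step 1 — V_th is the open-circuit voltage V_A - V_B (nothing connected across the terminals).
Nodal analysis, taking node 2 as the 0 V reference.
Source V1 fixes V_0 = 15 V.
KCL at each unknown node (sum of currents leaving = 0; resistances in Ω):
  Node 1: (V_1 - 15)/3600 + (V_1 - 0)/1600 + (V_1 - 0)/160 = 0
Collecting terms: 0.007153 × V_1 = 0.004167  =>  V_1 = 0.5825 V
V_th = V_1 - V_2 = 0.5825 - 0 = 0.5825 V
Step 2 — R_th: zero the source — replace V1 by a short circuit (node 2 merges into node 0) — and find the resistance seen between A (node 1) and B (node 0).
Reduce the network between node 1 (A) and node 0 (B) by series/parallel combination:
  Rp1 = R1 ‖ R2 ‖ R3 (parallel, all between nodes 0 and 1) = 1/(1/3600 + 1/1600 + 1/160) = 139.8 Ω
R_th = 139.8 Ω
I_n = V_th/R_th = 0.5825/139.8 = 0.004167 A, and R_n = R_th = 139.8 Ω

Final answer: I_n = 0.004167 A, R_n = 139.8 Ω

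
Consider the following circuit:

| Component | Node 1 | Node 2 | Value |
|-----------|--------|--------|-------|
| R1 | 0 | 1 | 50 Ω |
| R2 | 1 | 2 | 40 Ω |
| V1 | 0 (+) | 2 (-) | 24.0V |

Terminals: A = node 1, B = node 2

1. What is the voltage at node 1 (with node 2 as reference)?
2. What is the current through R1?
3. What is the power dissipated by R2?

Nodal analysis, taking node 2 as the 0 V reference.
Source V1 fixes V_0 = 24 V.
KCL at each unknown node (sum of currents leaving = 0; resistances in Ω):
  Node 1: (V_1 - 24)/50 + (V_1 - 0)/40 = 0
Collecting terms: 0.045 × V_1 = 0.48  =>  V_1 = 10.67 V
Part 1:
  Read off the nodal solution: V_1 = 10.67 V
Part 2:
  I_R1 = (V_0 - V_1)/R1 = (24 - 10.67)/50 = 0.2667 A
  Magnitude: I_R1 = 0.2667 A
Part 3:
  I_R2 = (V_1 - V_2)/R2 = (10.67 - 0)/40 = 0.2667 A
  P_R2 = I_R2² × R2 = (0.2667)² × 40 = 2.844 W

Final answers:
1. V_1 = 10.67 V
2. I_R1 = 0.2667 A
3. P_R2 = 2.844 W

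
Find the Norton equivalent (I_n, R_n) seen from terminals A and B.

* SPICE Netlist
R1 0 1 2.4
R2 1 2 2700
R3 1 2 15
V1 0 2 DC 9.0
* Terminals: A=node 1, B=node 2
Find the Thévenin equivalent first; then I_n = V_th/R_th and R_n = R_th.
Step 1 — V_th is the open-circuit voltage V_A - V_B (nothing connected across the terminals).
Nodal analysis, taking node 2 as the 0 V reference.
Source V1 fixes V_0 = 9 V.
KCL at each unknown node (sum of currents leaving = 0; resistances in Ω):
  Node 1: (V_1 - 9)/2.4 + (V_1 - 0)/2700 + (V_1 - 0)/15 = 0
Collecting terms: 0.4837 × V_1 = 3.75  =>  V_1 = 7.753 V
V_th = V_1 - V_2 = 7.753 - 0 = 7.753 V
Step 2 — R_th: zero the source — replace V1 by a short circuit (node 2 merges into node 0) — and find the resistance seen between A (node 1) and B (node 0).
Reduce the network between node 1 (A) and node 0 (B) by series/parallel combination:
  Rp1 = R1 ‖ R2 ‖ R3 (parallel, all between nodes 0 and 1) = 1/(1/2.4 + 1/2700 + 1/15) = 2.067 Ω
R_th = 2.067 Ω
I_n = V_th/R_th = 7.753/2.067 = 3.75 A, and R_n = R_th = 2.067 Ω

Final answer: I_n = 3.75 A, R_n = 2.067 Ω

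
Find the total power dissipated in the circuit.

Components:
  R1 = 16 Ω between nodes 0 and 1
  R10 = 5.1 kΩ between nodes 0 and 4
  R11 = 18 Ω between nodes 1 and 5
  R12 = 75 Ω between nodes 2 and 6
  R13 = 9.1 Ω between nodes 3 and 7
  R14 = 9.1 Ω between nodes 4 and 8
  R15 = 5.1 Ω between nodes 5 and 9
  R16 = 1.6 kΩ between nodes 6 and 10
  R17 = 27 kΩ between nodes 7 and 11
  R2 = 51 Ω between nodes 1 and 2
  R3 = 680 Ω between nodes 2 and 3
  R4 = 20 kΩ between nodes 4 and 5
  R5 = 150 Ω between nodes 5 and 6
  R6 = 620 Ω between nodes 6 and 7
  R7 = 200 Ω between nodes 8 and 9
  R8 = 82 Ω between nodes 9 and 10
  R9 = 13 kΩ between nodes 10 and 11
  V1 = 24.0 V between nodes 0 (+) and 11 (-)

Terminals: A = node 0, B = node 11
Nodal analysis, taking node 11 as the 0 V reference.
Source V1 fixes V_0 = 24 V.
KCL at each unknown node (sum of currents leaving = 0; resistances in Ω):
  Node 1: (V_1 - 24)/16 + (V_1 - V_2)/51 + (V_1 - V_5)/18 = 0
  Node 2: (V_2 - V_1)/51 + (V_2 - V_3)/680 + (V_2 - V_6)/75 = 0
  Node 3: (V_3 - V_2)/680 + (V_3 - V_7)/9.1 = 0
  Node 4: (V_4 - V_5)/20000 + (V_4 - 24)/5100 + (V_4 - V_8)/9.1 = 0
  Node 5: (V_5 - V_4)/20000 + (V_5 - V_6)/150 + (V_5 - V_1)/18 + (V_5 - V_9)/5.1 = 0
  Node 6: (V_6 - V_5)/150 + (V_6 - V_7)/620 + (V_6 - V_2)/75 + (V_6 - V_10)/1600 = 0
  Node 7: (V_7 - V_6)/620 + (V_7 - V_3)/9.1 + (V_7 - 0)/27000 = 0
  Node 8: (V_8 - V_9)/200 + (V_8 - V_4)/9.1 = 0
  Node 9: (V_9 - V_8)/200 + (V_9 - V_10)/82 + (V_9 - V_5)/5.1 = 0
  Node 10: (V_10 - V_9)/82 + (V_10 - 0)/13000 + (V_10 - V_6)/1600 = 0
Collecting terms (coefficients in siemens):
  0.1377·V_1 - 0.01961·V_2 - 0.05556·V_5 = 1.5
  0.03441·V_2 - 0.01961·V_1 - 0.001471·V_3 - 0.01333·V_6 = 0
  0.1114·V_3 - 0.001471·V_2 - 0.1099·V_7 = 0
  0.1101·V_4 - 0.00005·V_5 - 0.1099·V_8 = 0.004706
  0.2584·V_5 - 0.05556·V_1 - 0.00005·V_4 - 0.006667·V_6 - 0.1961·V_9 = 0
  0.02224·V_6 - 0.01333·V_2 - 0.006667·V_5 - 0.001613·V_7 - 0.000625·V_10 = 0
  0.1115·V_7 - 0.1099·V_3 - 0.001613·V_6 = 0
  0.1149·V_8 - 0.1099·V_4 - 0.005·V_9 = 0
  0.2133·V_9 - 0.1961·V_5 - 0.005·V_8 - 0.0122·V_10 = 0
  0.0129·V_10 - 0.000625·V_6 - 0.0122·V_9 = 0
Solving these 10 simultaneous equations (Gaussian elimination) gives:
  V_1 = 23.96 V, V_2 = 23.92 V, V_3 = 23.62 V, V_4 = 23.92 V
  V_5 = 23.92 V, V_6 = 23.89 V, V_7 = 23.62 V, V_8 = 23.92 V
  V_9 = 23.91 V, V_10 = 23.77 V
Power in each resistor, P = (ΔV)²/R:
  P_R1 = (24 - 23.96)²/16 = 0.0001155 W
  P_R2 = (23.96 - 23.92)²/51 = 0.00002952 W
  P_R3 = (23.92 - 23.62)²/680 = 0.0001275 W
  P_R4 = (23.92 - 23.92)²/20000 = 0.00000000145 W
  P_R5 = (23.92 - 23.89)²/150 = 0.000005493 W
  P_R6 = (23.89 - 23.62)²/620 = 0.000121 W
  P_R7 = (23.92 - 23.91)²/200 = 0.0000000548 W
  P_R8 = (23.91 - 23.77)²/82 = 0.0002514 W
  P_R9 = (23.77 - 0)²/13000 = 0.04346 W
  P_R10 = (24 - 23.92)²/5100 = 0.000001352 W
  P_R11 = (23.96 - 23.92)²/18 = 0.00006678 W
  P_R12 = (23.92 - 23.89)²/75 = 0.000008053 W
  P_R13 = (23.62 - 23.62)²/9.1 = 0.000001707 W
  P_R14 = (23.92 - 23.92)²/9.1 = 0.000000002493 W
  P_R15 = (23.92 - 23.91)²/5.1 = 0.00001534 W
  P_R16 = (23.89 - 23.77)²/1600 = 0.000009569 W
  P_R17 = (23.62 - 0)²/27000 = 0.02066 W
P_total = P_R1 + P_R2 + P_R3 + P_R4 + P_R5 + P_R6 + P_R7 + P_R8 + P_R9 + P_R10 + P_R11 + P_R12 + P_R13 + P_R14 + P_R15 + P_R16 + P_R17 = 0.06488 W

Final answer: 0.06488 W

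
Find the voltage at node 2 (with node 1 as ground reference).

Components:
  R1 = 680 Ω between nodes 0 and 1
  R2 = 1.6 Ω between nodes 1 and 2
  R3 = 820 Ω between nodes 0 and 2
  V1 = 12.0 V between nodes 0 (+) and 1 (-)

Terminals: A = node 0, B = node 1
Nodal analysis, taking node 1 as the 0 V reference.
Source V1 fixes V_0 = 12 V.
KCL at each unknown node (sum of currents leaving = 0; resistances in Ω):
  Node 2: (V_2 - 0)/1.6 + (V_2 - 12)/820 = 0
Collecting terms: 0.6262 × V_2 = 0.01463  =>  V_2 = 0.02337 V
The requested potential is V_2 = 0.02337 V.

Final answer: V_2 = 0.02337 V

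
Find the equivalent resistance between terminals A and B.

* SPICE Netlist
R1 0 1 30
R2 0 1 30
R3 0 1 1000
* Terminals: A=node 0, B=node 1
Reduce the network between node 0 (A) and node 1 (B) by series/parallel combination:
  Rp1 = R1 ‖ R2 ‖ R3 (parallel, all between nodes 0 and 1) = 1/(1/30 + 1/30 + 1/1000) = 14.78 Ω
R_eq = 14.78 Ω

Final answer: 14.78 Ω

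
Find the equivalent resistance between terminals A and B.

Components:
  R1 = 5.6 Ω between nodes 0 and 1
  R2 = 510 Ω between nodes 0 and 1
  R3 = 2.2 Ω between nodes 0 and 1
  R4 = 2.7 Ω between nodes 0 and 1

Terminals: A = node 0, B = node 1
Reduce the network between node 0 (A) and node 1 (B) by series/parallel combination:
  Rp1 = R1 ‖ R2 ‖ R3 ‖ R4 (parallel, all between nodes 0 and 1) = 1/(1/5.6 + 1/510 + 1/2.2 + 1/2.7) = 0.9946 Ω
R_eq = 0.9946 Ω

Final answer: 0.9946 Ω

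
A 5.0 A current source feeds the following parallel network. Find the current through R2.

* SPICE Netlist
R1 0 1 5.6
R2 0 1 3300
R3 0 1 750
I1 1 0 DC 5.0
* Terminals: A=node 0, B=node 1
All resistors sit directly between nodes 0 and 1, so they are in parallel and share one voltage V; the full source current 5 A splits among them.
1/R_par = 1/5.6 + 1/3300 + 1/750 = 0.1802 S  =>  R_par = 5.549 Ω
V = I × R_par = 5 × 5.549 = 27.75 V
I_R2 = V/R2 = 27.75/3300 = 0.008408 A

Final answer: 0.008408 A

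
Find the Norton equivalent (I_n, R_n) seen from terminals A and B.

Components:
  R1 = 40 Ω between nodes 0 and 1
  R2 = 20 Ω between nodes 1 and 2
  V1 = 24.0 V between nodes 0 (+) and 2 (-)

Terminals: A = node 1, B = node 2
Find the Thévenin equivalent first; then I_n = V_th/R_th and R_n = R_th.
Step 1 — V_th is the open-circuit voltage V_A - V_B (nothing connected across the terminals).
Nodal analysis, taking node 2 as the 0 V reference.
Source V1 fixes V_0 = 24 V.
KCL at each unknown node (sum of currents leaving = 0; resistances in Ω):
  Node 1: (V_1 - 24)/40 + (V_1 - 0)/20 = 0
Collecting terms: 0.075 × V_1 = 0.6  =>  V_1 = 8 V
V_th = V_1 - V_2 = 8 - 0 = 8 V
Step 2 — R_th: zero the source — replace V1 by a short circuit (node 2 merges into node 0) — and find the resistance seen between A (node 1) and B (node 0).
Reduce the network between node 1 (A) and node 0 (B) by series/parallel combination:
  Rp1 = R1 ‖ R2 (parallel, both between nodes 0 and 1) = 1/(1/40 + 1/20) = 13.33 Ω
R_th = 13.33 Ω
I_n = V_th/R_th = 8/13.33 = 0.6 A, and R_n = R_th = 13.33 Ω

Final answer: I_n = 0.6 A, R_n = 13.33 Ω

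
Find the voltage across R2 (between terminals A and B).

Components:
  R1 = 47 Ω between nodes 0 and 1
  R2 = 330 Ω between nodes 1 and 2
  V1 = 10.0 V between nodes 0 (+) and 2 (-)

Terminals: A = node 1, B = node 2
R1 and R2 are in series across V1 (node 0 → node 1 → node 2), and the output A–B is taken across R2, so this is a voltage divider.
Series current: I = V1/(R1 + R2) = 10/(47 + 330) = 10/377 = 0.02653 A
V_R2 = I × R2 = V1 × R2/(R1 + R2) = 10 × 330/377 = 8.753 V

Final answer: 8.753 V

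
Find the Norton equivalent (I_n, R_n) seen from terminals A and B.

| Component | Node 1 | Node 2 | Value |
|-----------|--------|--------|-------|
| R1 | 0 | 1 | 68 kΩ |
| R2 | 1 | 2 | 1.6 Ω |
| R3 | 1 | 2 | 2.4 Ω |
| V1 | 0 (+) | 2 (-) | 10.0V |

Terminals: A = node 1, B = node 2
Find the Thévenin equivalent first; then I_n = V_th/R_th and R_n = R_th.
Step 1 — V_th is the open-circuit voltage V_A - V_B (nothing connected across the terminals).
Nodal analysis, taking node 2 as the 0 V reference.
Source V1 fixes V_0 = 10 V.
KCL at each unknown node (sum of currents leaving = 0; resistances in Ω):
  Node 1: (V_1 - 10)/68000 + (V_1 - 0)/1.6 + (V_1 - 0)/2.4 = 0
Collecting terms: 1.042 × V_1 = 0.0001471  =>  V_1 = 0.0001412 V
V_th = V_1 - V_2 = 0.0001412 - 0 = 0.0001412 V
Step 2 — R_th: zero the source — replace V1 by a short circuit (node 2 merges into node 0) — and find the resistance seen between A (node 1) and B (node 0).
Reduce the network between node 1 (A) and node 0 (B) by series/parallel combination:
  Rp1 = R1 ‖ R2 ‖ R3 (parallel, all between nodes 0 and 1) = 1/(1/68000 + 1/1.6 + 1/2.4) = 0.96 Ω
R_th = 0.96 Ω
I_n = V_th/R_th = 0.0001412/0.96 = 0.0001471 A, and R_n = R_th = 0.96 Ω

Final answer: I_n = 0.0001471 A, R_n = 0.96 Ω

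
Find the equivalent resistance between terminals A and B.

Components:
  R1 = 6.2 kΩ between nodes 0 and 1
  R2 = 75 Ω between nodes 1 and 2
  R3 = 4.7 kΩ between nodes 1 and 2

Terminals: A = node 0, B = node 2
Reduce the network between node 0 (A) and node 2 (B) by series/parallel combination:
  Rp1 = R2 ‖ R3 (parallel, both between nodes 1 and 2) = 1/(1/75 + 1/4700) = 73.82 Ω
  Rs1 = R1 + Rp1 (series, joined only at node 1) = 6200 + 73.82 = 6274 Ω
R_eq = 6.274 kΩ

Final answer: 6.274 kΩ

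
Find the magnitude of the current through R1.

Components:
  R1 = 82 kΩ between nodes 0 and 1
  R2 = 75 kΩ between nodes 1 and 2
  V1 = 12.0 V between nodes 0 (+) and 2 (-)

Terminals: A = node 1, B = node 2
Nodal analysis, taking node 2 as the 0 V reference.
Source V1 fixes V_0 = 12 V.
KCL at each unknown node (sum of currents leaving = 0; resistances in Ω):
  Node 1: (V_1 - 12)/82000 + (V_1 - 0)/75000 = 0
Collecting terms: 0.00002553 × V_1 = 0.0001463  =>  V_1 = 5.732 V
I_R1 = (V_0 - V_1)/R1 = (12 - 5.732)/82000 = 0.00007643 A
|I_R1| = 0.00007643 A

Final answer: |I_R1| = 7.643e-05 A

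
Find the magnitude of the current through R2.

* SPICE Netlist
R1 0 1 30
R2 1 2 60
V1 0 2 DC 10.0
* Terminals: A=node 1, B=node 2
Nodal analysis, taking node 2 as the 0 V reference.
Source V1 fixes V_0 = 10 V.
KCL at each unknown node (sum of currents leaving = 0; resistances in Ω):
  Node 1: (V_1 - 10)/30 + (V_1 - 0)/60 = 0
Collecting terms: 0.05 × V_1 = 0.3333  =>  V_1 = 6.667 V
I_R2 = (V_1 - V_2)/R2 = (6.667 - 0)/60 = 0.1111 A
|I_R2| = 0.1111 A

Final answer: |I_R2| = 0.1111 A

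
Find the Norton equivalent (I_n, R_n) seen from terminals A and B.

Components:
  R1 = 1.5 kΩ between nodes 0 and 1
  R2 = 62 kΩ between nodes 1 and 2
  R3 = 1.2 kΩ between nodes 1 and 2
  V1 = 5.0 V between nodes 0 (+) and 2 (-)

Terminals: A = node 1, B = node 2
Find the Thévenin equivalent first; then I_n = V_th/R_th and R_n = R_th.
Step 1 — V_th is the open-circuit voltage V_A - V_B (nothing connected across the terminals).
Nodal analysis, taking node 2 as the 0 V reference.
Source V1 fixes V_0 = 5 V.
KCL at each unknown node (sum of currents leaving = 0; resistances in Ω):
  Node 1: (V_1 - 5)/1500 + (V_1 - 0)/62000 + (V_1 - 0)/1200 = 0
Collecting terms: 0.001516 × V_1 = 0.003333  =>  V_1 = 2.199 V
V_th = V_1 - V_2 = 2.199 - 0 = 2.199 V
Step 2 — R_th: zero the source — replace V1 by a short circuit (node 2 merges into node 0) — and find the resistance seen between A (node 1) and B (node 0).
Reduce the network between node 1 (A) and node 0 (B) by series/parallel combination:
  Rp1 = R1 ‖ R2 ‖ R3 (parallel, all between nodes 0 and 1) = 1/(1/1500 + 1/62000 + 1/1200) = 659.6 Ω
R_th = 659.6 Ω
I_n = V_th/R_th = 2.199/659.6 = 0.003333 A, and R_n = R_th = 659.6 Ω

Final answer: I_n = 0.003333 A, R_n = 659.6 Ω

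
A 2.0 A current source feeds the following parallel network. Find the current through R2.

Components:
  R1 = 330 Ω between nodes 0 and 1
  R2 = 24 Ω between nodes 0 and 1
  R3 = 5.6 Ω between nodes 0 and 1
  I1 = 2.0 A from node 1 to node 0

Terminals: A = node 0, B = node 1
All resistors sit directly between nodes 0 and 1, so they are in parallel and share one voltage V; the full source current 2 A splits among them.
1/R_par = 1/330 + 1/24 + 1/5.6 = 0.2233 S  =>  R_par = 4.479 Ω
V = I × R_par = 2 × 4.479 = 8.958 V
I_R2 = V/R2 = 8.958/24 = 0.3732 A

Final answer: 0.3732 A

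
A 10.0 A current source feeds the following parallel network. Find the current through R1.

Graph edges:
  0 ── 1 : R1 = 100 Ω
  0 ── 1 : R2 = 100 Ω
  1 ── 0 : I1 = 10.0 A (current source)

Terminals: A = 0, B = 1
All resistors sit directly between nodes 0 and 1, so they are in parallel and share one voltage V; the full source current 10 A splits among them.
1/R_par = 1/100 + 1/100 = 0.02 S  =>  R_par = 50 Ω
V = I × R_par = 10 × 50 = 500 V
I_R1 = V/R1 = 500/100 = 5 A

Final answer: 5 A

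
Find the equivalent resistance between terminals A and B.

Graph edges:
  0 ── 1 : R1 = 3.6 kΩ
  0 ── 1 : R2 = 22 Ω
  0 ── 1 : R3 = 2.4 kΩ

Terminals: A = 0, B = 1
Reduce the network between node 0 (A) and node 1 (B) by series/parallel combination:
  Rp1 = R1 ‖ R2 ‖ R3 (parallel, all between nodes 0 and 1) = 1/(1/3600 + 1/22 + 1/2400) = 21.67 Ω
R_eq = 21.67 Ω

Final answer: 21.67 Ω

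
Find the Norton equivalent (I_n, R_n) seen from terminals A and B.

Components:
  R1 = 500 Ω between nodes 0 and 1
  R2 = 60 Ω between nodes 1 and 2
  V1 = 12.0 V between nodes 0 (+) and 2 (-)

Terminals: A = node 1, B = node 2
Find the Thévenin equivalent first; then I_n = V_th/R_th and R_n = R_th.
Step 1 — V_th is the open-circuit voltage V_A - V_B (nothing connected across the terminals).
Nodal analysis, taking node 2 as the 0 V reference.
Source V1 fixes V_0 = 12 V.
KCL at each unknown node (sum of currents leaving = 0; resistances in Ω):
  Node 1: (V_1 - 12)/500 + (V_1 - 0)/60 = 0
Collecting terms: 0.01867 × V_1 = 0.024  =>  V_1 = 1.286 V
V_th = V_1 - V_2 = 1.286 - 0 = 1.286 V
Step 2 — R_th: zero the source — replace V1 by a short circuit (node 2 merges into node 0) — and find the resistance seen between A (node 1) and B (node 0).
Reduce the network between node 1 (A) and node 0 (B) by series/parallel combination:
  Rp1 = R1 ‖ R2 (parallel, both between nodes 0 and 1) = 1/(1/500 + 1/60) = 53.57 Ω
R_th = 53.57 Ω
I_n = V_th/R_th = 1.286/53.57 = 0.024 A, and R_n = R_th = 53.57 Ω

Final answer: I_n = 0.024 A, R_n = 53.57 Ω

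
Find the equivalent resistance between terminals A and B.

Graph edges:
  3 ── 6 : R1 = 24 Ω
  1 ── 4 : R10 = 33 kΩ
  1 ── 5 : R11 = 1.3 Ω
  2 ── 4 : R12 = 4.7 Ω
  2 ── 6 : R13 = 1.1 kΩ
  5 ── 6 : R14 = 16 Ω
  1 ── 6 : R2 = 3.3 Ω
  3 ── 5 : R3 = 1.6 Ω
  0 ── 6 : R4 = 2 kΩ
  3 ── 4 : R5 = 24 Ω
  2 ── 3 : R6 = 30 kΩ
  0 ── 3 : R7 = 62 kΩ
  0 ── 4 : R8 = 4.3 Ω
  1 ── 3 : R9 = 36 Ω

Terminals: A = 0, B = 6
The network is not a plain series/parallel combination. Inject a 1 A test current into terminal A (node 0) and return it from terminal B (node 6); then R_eq = V_A / (1 A).
Nodal analysis, taking node 6 as the 0 V reference.
Current source I_test pushes 1 A into node 0 and draws it out of node 6.
KCL at each unknown node (sum of currents leaving = 0; resistances in Ω):
  Node 0: (V_0 - 0)/2000 + (V_0 - V_3)/62000 + (V_0 - V_4)/4.3 - 1 = 0
  Node 1: (V_1 - 0)/3.3 + (V_1 - V_3)/36 + (V_1 - V_4)/33000 + (V_1 - V_5)/1.3 = 0
  Node 2: (V_2 - V_3)/30000 + (V_2 - V_4)/4.7 + (V_2 - 0)/1100 = 0
  Node 3: (V_3 - V_0)/62000 + (V_3 - V_1)/36 + (V_3 - V_2)/30000 + (V_3 - 0)/24 + (V_3 - V_5)/1.6 + (V_3 - V_4)/24 = 0
  Node 4: (V_4 - V_0)/4.3 + (V_4 - V_1)/33000 + (V_4 - V_2)/4.7 + (V_4 - V_3)/24 = 0
  Node 5: (V_5 - V_1)/1.3 + (V_5 - V_3)/1.6 + (V_5 - 0)/16 = 0
Collecting terms (coefficients in siemens):
  0.2331·V_0 - 0.00001613·V_3 - 0.2326·V_4 = 1
  1.1·V_1 - 0.02778·V_3 - 0.0000303·V_4 - 0.7692·V_5 = 0
  0.2137·V_2 - 0.00003333·V_3 - 0.2128·V_4 = 0
  0.7362·V_3 - 0.00001613·V_0 - 0.02778·V_1 - 0.00003333·V_2 - 0.04167·V_4 - 0.625·V_5 = 0
  0.487·V_4 - 0.2326·V_0 - 0.0000303·V_1 - 0.2128·V_2 - 0.04167·V_3 = 0
  1.457·V_5 - 0.7692·V_1 - 0.625·V_3 = 0
Solving these 6 simultaneous equations (Gaussian elimination) gives:
  V_0 = 31.19 V, V_1 = 2.048 V, V_2 = 26.84 V, V_3 = 3.969 V
  V_4 = 26.96 V, V_5 = 2.784 V
R_eq = V_0 / 1 A = 31.19 Ω

Final answer: 31.19 Ω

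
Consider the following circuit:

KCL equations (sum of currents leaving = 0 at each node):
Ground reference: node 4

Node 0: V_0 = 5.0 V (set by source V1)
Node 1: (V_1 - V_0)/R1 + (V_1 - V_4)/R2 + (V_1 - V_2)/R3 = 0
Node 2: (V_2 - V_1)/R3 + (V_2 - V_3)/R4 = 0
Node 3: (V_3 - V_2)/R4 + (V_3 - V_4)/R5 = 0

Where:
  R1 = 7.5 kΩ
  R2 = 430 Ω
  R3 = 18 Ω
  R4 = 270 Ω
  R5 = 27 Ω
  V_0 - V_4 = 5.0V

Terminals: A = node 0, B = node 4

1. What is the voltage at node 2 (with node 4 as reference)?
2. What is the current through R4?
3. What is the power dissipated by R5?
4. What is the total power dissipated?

Nodal analysis, taking node 4 as the 0 V reference.
Source V1 fixes V_0 = 5 V.
KCL at each unknown node (sum of currents leaving = 0; resistances in Ω):
  Node 1: (V_1 - 5)/7500 + (V_1 - 0)/430 + (V_1 - V_2)/18 = 0
  Node 2: (V_2 - V_1)/18 + (V_2 - V_3)/270 = 0
  Node 3: (V_3 - V_2)/270 + (V_3 - 0)/27 = 0
Collecting terms (coefficients in siemens):
  0.05801·V_1 - 0.05556·V_2 = 0.0006667
  0.05926·V_2 - 0.05556·V_1 - 0.003704·V_3 = 0
  0.04074·V_3 - 0.003704·V_2 = 0
Solving these 3 simultaneous equations (Gaussian elimination) gives:
  V_1 = 0.1183 V, V_2 = 0.1116 V, V_3 = 0.01014 V
Part 1:
  Read off the nodal solution: V_2 = 0.1116 V
Part 2:
  I_R4 = (V_2 - V_3)/R4 = (0.1116 - 0.01014)/270 = 0.0003757 A
  Magnitude: I_R4 = 0.0003757 A
Part 3:
  I_R5 = (V_3 - V_4)/R5 = (0.01014 - 0)/27 = 0.0003757 A
  P_R5 = I_R5² × R5 = (0.0003757)² × 27 = 0.000003811 W
Part 4:
  Power in each resistor, P = (ΔV)²/R:
    P_R1 = (5 - 0.1183)²/7500 = 0.003177 W
    P_R2 = (0.1183 - 0)²/430 = 0.00003257 W
    P_R3 = (0.1183 - 0.1116)²/18 = 0.00000254 W
    P_R4 = (0.1116 - 0.01014)²/270 = 0.00003811 W
    P_R5 = (0.01014 - 0)²/27 = 0.000003811 W
  P_total = P_R1 + P_R2 + P_R3 + P_R4 + P_R5 = 0.003254 W

Final answers:
1. V_2 = 0.1116 V
2. I_R4 = 0.0003757 A
3. P_R5 = 3.811e-06 W
4. P_total = 0.003254 W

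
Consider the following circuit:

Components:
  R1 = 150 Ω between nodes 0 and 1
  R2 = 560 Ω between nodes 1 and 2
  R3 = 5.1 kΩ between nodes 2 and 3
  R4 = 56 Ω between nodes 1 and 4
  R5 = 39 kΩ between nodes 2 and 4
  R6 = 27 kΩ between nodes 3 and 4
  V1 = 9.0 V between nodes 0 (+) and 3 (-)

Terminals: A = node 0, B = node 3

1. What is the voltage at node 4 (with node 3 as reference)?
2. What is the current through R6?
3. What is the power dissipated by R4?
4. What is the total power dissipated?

Nodal analysis, taking node 3 as the 0 V reference.
Source V1 fixes V_0 = 9 V.
KCL at each unknown node (sum of currents leaving = 0; resistances in Ω):
  Node 1: (V_1 - 9)/150 + (V_1 - V_2)/560 + (V_1 - V_4)/56 = 0
  Node 2: (V_2 - V_1)/560 + (V_2 - 0)/5100 + (V_2 - V_4)/39000 = 0
  Node 4: (V_4 - V_1)/56 + (V_4 - V_2)/39000 + (V_4 - 0)/27000 = 0
Collecting terms (coefficients in siemens):
  0.02631·V_1 - 0.001786·V_2 - 0.01786·V_4 = 0.06
  0.002007·V_2 - 0.001786·V_1 - 0.00002564·V_4 = 0
  0.01792·V_4 - 0.01786·V_1 - 0.00002564·V_2 = 0
Solving these 3 simultaneous equations (Gaussian elimination) gives:
  V_1 = 8.72 V, V_2 = 7.868 V, V_4 = 8.701 V
Part 1:
  Read off the nodal solution: V_4 = 8.701 V
Part 2:
  I_R6 = (V_3 - V_4)/R6 = (0 - 8.701)/27000 = -0.0003223 A
  Magnitude: I_R6 = 0.0003223 A
Part 3:
  I_R4 = (V_1 - V_4)/R4 = (8.72 - 8.701)/56 = 0.0003436 A
  P_R4 = I_R4² × R4 = (0.0003436)² × 56 = 0.000006612 W
Part 4:
  Power in each resistor, P = (ΔV)²/R:
    P_R1 = (9 - 8.72)²/150 = 0.0005218 W
    P_R2 = (8.72 - 7.868)²/560 = 0.001296 W
    P_R3 = (7.868 - 0)²/5100 = 0.01214 W
    P_R4 = (8.72 - 8.701)²/56 = 0.000006612 W
    P_R5 = (7.868 - 8.701)²/39000 = 0.00001778 W
    P_R6 = (0 - 8.701)²/27000 = 0.002804 W
  P_total = P_R1 + P_R2 + P_R3 + P_R4 + P_R5 + P_R6 = 0.01679 W

Final answers:
1. V_4 = 8.701 V
2. I_R6 = 0.0003223 A
3. P_R4 = 6.612e-06 W
4. P_total = 0.01679 W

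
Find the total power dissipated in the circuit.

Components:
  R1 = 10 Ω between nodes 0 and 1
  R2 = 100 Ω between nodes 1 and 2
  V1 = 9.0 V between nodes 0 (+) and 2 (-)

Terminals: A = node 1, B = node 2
Nodal analysis, taking node 2 as the 0 V reference.
Source V1 fixes V_0 = 9 V.
KCL at each unknown node (sum of currents leaving = 0; resistances in Ω):
  Node 1: (V_1 - 9)/10 + (V_1 - 0)/100 = 0
Collecting terms: 0.11 × V_1 = 0.9  =>  V_1 = 8.182 V
Power in each resistor, P = (ΔV)²/R:
  P_R1 = (9 - 8.182)²/10 = 0.06694 W
  P_R2 = (8.182 - 0)²/100 = 0.6694 W
P_total = P_R1 + P_R2 = 0.7364 W

Final answer: 0.7364 W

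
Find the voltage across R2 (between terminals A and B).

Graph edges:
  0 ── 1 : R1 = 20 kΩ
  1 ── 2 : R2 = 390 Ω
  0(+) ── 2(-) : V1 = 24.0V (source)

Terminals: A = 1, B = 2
R1 and R2 are in series across V1 (node 0 → node 1 → node 2), and the output A–B is taken across R2, so this is a voltage divider.
Series current: I = V1/(R1 + R2) = 24/(20000 + 390) = 24/20390 = 0.001177 A
V_R2 = I × R2 = V1 × R2/(R1 + R2) = 24 × 390/20390 = 0.459 V

Final answer: 0.459 V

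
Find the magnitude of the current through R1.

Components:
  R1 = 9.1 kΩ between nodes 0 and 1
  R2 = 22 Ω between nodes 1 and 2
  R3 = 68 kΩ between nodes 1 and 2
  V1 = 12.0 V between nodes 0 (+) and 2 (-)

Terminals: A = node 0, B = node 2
Nodal analysis, taking node 2 as the 0 V reference.
Source V1 fixes V_0 = 12 V.
KCL at each unknown node (sum of currents leaving = 0; resistances in Ω):
  Node 1: (V_1 - 12)/9100 + (V_1 - 0)/22 + (V_1 - 0)/68000 = 0
Collecting terms: 0.04558 × V_1 = 0.001319  =>  V_1 = 0.02893 V
I_R1 = (V_0 - V_1)/R1 = (12 - 0.02893)/9100 = 0.001316 A
|I_R1| = 0.001316 A

Final answer: |I_R1| = 0.001316 A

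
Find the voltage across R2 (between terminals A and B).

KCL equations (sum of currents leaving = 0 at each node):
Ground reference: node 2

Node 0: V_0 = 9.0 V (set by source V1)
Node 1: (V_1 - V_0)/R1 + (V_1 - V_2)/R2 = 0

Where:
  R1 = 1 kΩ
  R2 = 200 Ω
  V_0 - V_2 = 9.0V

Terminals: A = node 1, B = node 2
R1 and R2 are in series across V1 (node 0 → node 1 → node 2), and the output A–B is taken across R2, so this is a voltage divider.
Series current: I = V1/(R1 + R2) = 9/(1000 + 200) = 9/1200 = 0.0075 A
V_R2 = I × R2 = V1 × R2/(R1 + R2) = 9 × 200/1200 = 1.5 V

Final answer: 1.5 V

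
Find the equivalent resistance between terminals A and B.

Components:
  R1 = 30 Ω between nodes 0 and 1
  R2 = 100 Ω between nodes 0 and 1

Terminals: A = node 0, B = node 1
Reduce the network between node 0 (A) and node 1 (B) by series/parallel combination:
  Rp1 = R1 ‖ R2 (parallel, both between nodes 0 and 1) = 1/(1/30 + 1/100) = 23.08 Ω
R_eq = 23.08 Ω

Final answer: 23.08 Ω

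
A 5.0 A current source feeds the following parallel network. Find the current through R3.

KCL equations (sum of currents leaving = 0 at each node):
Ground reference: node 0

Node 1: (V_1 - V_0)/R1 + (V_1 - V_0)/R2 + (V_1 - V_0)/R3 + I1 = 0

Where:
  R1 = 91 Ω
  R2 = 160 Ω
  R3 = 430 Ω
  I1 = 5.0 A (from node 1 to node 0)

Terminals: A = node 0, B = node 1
All resistors sit directly between nodes 0 and 1, so they are in parallel and share one voltage V; the full source current 5 A splits among them.
1/R_par = 1/91 + 1/160 + 1/430 = 0.01956 S  =>  R_par = 51.11 Ω
V = I × R_par = 5 × 51.11 = 255.6 V
I_R3 = V/R3 = 255.6/430 = 0.5943 A

Final answer: 0.5943 A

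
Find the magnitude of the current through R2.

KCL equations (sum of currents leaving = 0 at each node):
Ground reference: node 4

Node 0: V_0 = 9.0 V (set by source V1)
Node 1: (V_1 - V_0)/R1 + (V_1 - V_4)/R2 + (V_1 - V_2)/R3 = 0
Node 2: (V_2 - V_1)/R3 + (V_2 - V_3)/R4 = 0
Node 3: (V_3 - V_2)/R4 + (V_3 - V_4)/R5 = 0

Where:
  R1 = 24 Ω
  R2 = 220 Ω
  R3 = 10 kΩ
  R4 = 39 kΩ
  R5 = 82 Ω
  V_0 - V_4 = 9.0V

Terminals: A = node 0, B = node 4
Nodal analysis, taking node 4 as the 0 V reference.
Source V1 fixes V_0 = 9 V.
KCL at each unknown node (sum of currents leaving = 0; resistances in Ω):
  Node 1: (V_1 - 9)/24 + (V_1 - 0)/220 + (V_1 - V_2)/10000 = 0
  Node 2: (V_2 - V_1)/10000 + (V_2 - V_3)/39000 = 0
  Node 3: (V_3 - V_2)/39000 + (V_3 - 0)/82 = 0
Collecting terms (coefficients in siemens):
  0.04631·V_1 - 0.0001·V_2 = 0.375
  0.0001256·V_2 - 0.0001·V_1 - 0.00002564·V_3 = 0
  0.01222·V_3 - 0.00002564·V_2 = 0
Solving these 3 simultaneous equations (Gaussian elimination) gives:
  V_1 = 8.111 V, V_2 = 6.459 V, V_3 = 0.01355 V
I_R2 = (V_1 - V_4)/R2 = (8.111 - 0)/220 = 0.03687 A
|I_R2| = 0.03687 A

Final answer: |I_R2| = 0.03687 A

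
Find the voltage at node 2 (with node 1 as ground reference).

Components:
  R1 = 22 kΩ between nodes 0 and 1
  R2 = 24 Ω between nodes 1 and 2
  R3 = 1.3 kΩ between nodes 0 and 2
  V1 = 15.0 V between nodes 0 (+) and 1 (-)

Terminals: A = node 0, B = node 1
Nodal analysis, taking node 1 as the 0 V reference.
Source V1 fixes V_0 = 15 V.
KCL at each unknown node (sum of currents leaving = 0; resistances in Ω):
  Node 2: (V_2 - 0)/24 + (V_2 - 15)/1300 = 0
Collecting terms: 0.04244 × V_2 = 0.01154  =>  V_2 = 0.2719 V
The requested potential is V_2 = 0.2719 V.

Final answer: V_2 = 0.2719 V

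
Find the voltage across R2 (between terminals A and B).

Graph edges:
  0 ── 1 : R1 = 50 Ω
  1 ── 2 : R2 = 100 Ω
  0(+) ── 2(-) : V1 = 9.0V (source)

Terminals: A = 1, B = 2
R1 and R2 are in series across V1 (node 0 → node 1 → node 2), and the output A–B is taken across R2, so this is a voltage divider.
Series current: I = V1/(R1 + R2) = 9/(50 + 100) = 9/150 = 0.06 A
V_R2 = I × R2 = V1 × R2/(R1 + R2) = 9 × 100/150 = 6 V

Final answer: 6 V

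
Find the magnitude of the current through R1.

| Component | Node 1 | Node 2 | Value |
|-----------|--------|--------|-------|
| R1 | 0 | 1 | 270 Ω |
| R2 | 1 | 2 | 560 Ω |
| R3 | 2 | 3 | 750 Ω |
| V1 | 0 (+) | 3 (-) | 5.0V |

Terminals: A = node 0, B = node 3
Nodal analysis, taking node 3 as the 0 V reference.
Source V1 fixes V_0 = 5 V.
KCL at each unknown node (sum of currents leaving = 0; resistances in Ω):
  Node 1: (V_1 - 5)/270 + (V_1 - V_2)/560 = 0
  Node 2: (V_2 - V_1)/560 + (V_2 - 0)/750 = 0
Collecting terms (coefficients in siemens):
  0.005489·V_1 - 0.001786·V_2 = 0.01852
  0.003119·V_2 - 0.001786·V_1 = 0
Determinant D = (0.005489)(0.003119) - (-0.001786)(-0.001786) = 0.00001393
V_1 = [(0.01852)(0.003119) - (-0.001786)(0)]/D = 4.146 V
V_2 = [(0.005489)(0) - (0.01852)(-0.001786)]/D = 2.373 V
I_R1 = (V_0 - V_1)/R1 = (5 - 4.146)/270 = 0.003165 A
|I_R1| = 0.003165 A

Final answer: |I_R1| = 0.003165 A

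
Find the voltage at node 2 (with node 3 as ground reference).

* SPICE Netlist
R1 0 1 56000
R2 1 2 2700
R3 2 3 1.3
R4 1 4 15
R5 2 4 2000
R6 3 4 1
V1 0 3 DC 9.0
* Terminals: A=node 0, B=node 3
Nodal analysis, taking node 3 as the 0 V reference.
Source V1 fixes V_0 = 9 V.
KCL at each unknown node (sum of currents leaving = 0; resistances in Ω):
  Node 1: (V_1 - 9)/56000 + (V_1 - V_2)/2700 + (V_1 - V_4)/15 = 0
  Node 2: (V_2 - V_1)/2700 + (V_2 - 0)/1.3 + (V_2 - V_4)/2000 = 0
  Node 4: (V_4 - V_1)/15 + (V_4 - V_2)/2000 + (V_4 - 0)/1 = 0
Collecting terms (coefficients in siemens):
  0.06705·V_1 - 0.0003704·V_2 - 0.06667·V_4 = 0.0001607
  0.7701·V_2 - 0.0003704·V_1 - 0.0005·V_4 = 0
  1.067·V_4 - 0.06667·V_1 - 0.0005·V_2 = 0
Solving these 3 simultaneous equations (Gaussian elimination) gives:
  V_1 = 0.002555 V, V_2 = 0.000001333 V, V_4 = 0.0001596 V
The requested potential is V_2 = 0.000001333 V.

Final answer: V_2 = 1.333e-06 V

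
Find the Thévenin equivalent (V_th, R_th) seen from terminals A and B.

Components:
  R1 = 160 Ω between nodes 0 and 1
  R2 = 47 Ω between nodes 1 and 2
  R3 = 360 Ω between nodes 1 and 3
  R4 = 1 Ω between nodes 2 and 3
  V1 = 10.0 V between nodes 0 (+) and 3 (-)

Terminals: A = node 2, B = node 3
Step 1 — V_th is the open-circuit voltage V_A - V_B (nothing connected across the terminals).
Nodal analysis, taking node 3 as the 0 V reference.
Source V1 fixes V_0 = 10 V.
KCL at each unknown node (sum of currents leaving = 0; resistances in Ω):
  Node 1: (V_1 - 10)/160 + (V_1 - V_2)/47 + (V_1 - 0)/360 = 0
  Node 2: (V_2 - V_1)/47 + (V_2 - 0)/1 = 0
Collecting terms (coefficients in siemens):
  0.0303·V_1 - 0.02128·V_2 = 0.0625
  1.021·V_2 - 0.02128·V_1 = 0
Determinant D = (0.0303)(1.021) - (-0.02128)(-0.02128) = 0.0305
V_1 = [(0.0625)(1.021) - (-0.02128)(0)]/D = 2.093 V
V_2 = [(0.0303)(0) - (0.0625)(-0.02128)]/D = 0.0436 V
V_th = V_2 - V_3 = 0.0436 - 0 = 0.0436 V
Step 2 — R_th: zero the source — replace V1 by a short circuit (node 3 merges into node 0) — and find the resistance seen between A (node 2) and B (node 0).
Reduce the network between node 2 (A) and node 0 (B) by series/parallel combination:
  Rp1 = R1 ‖ R3 (parallel, both between nodes 0 and 1) = 1/(1/160 + 1/360) = 110.8 Ω
  Rs1 = R2 + Rp1 (series, joined only at node 1) = 47 + 110.8 = 157.8 Ω
  Rp2 = R4 ‖ Rs1 (parallel, both between nodes 0 and 2) = 1/(1/1 + 1/157.8) = 0.9937 Ω
R_th = 0.9937 Ω

Final answer: V_th = 0.0436 V, R_th = 0.9937 Ω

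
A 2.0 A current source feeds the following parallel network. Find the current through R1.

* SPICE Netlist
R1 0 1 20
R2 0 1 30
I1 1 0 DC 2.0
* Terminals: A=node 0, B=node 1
All resistors sit directly between nodes 0 and 1, so they are in parallel and share one voltage V; the full source current 2 A splits among them.
1/R_par = 1/20 + 1/30 = 0.08333 S  =>  R_par = 12 Ω
V = I × R_par = 2 × 12 = 24 V
I_R1 = V/R1 = 24/20 = 1.2 A

Final answer: 1.2 A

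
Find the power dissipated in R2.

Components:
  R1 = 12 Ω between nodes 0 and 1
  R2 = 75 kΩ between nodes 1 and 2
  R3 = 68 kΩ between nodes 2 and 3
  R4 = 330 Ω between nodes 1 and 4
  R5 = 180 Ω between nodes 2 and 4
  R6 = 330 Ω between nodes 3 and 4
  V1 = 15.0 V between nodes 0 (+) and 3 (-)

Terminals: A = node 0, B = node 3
Nodal analysis, taking node 3 as the 0 V reference.
Source V1 fixes V_0 = 15 V.
KCL at each unknown node (sum of currents leaving = 0; resistances in Ω):
  Node 1: (V_1 - 15)/12 + (V_1 - V_2)/75000 + (V_1 - V_4)/330 = 0
  Node 2: (V_2 - V_1)/75000 + (V_2 - 0)/68000 + (V_2 - V_4)/180 = 0
  Node 4: (V_4 - V_1)/330 + (V_4 - V_2)/180 + (V_4 - 0)/330 = 0
Collecting terms (coefficients in siemens):
  0.08638·V_1 - 0.00001333·V_2 - 0.00303·V_4 = 1.25
  0.005584·V_2 - 0.00001333·V_1 - 0.005556·V_4 = 0
  0.01162·V_4 - 0.00303·V_1 - 0.005556·V_2 = 0
Solving these 3 simultaneous equations (Gaussian elimination) gives:
  V_1 = 14.73 V, V_2 = 7.362 V, V_4 = 7.364 V
I_R2 = (V_1 - V_2)/R2 = (14.73 - 7.362)/75000 = 0.00009825 A
P_R2 = I_R2² × R2 = (0.00009825)² × 75000 = 0.000724 W

Final answer: 0.000724 W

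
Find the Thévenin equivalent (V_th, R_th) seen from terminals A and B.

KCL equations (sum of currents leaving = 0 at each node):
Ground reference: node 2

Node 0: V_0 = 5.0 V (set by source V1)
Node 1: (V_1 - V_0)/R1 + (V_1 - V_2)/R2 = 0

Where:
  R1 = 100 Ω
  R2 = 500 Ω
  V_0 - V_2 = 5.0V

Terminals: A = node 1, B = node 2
Step 1 — V_th is the open-circuit voltage V_A - V_B (nothing connected across the terminals).
Nodal analysis, taking node 2 as the 0 V reference.
Source V1 fixes V_0 = 5 V.
KCL at each unknown node (sum of currents leaving = 0; resistances in Ω):
  Node 1: (V_1 - 5)/100 + (V_1 - 0)/500 = 0
Collecting terms: 0.012 × V_1 = 0.05  =>  V_1 = 4.167 V
V_th = V_1 - V_2 = 4.167 - 0 = 4.167 V
Step 2 — R_th: zero the source — replace V1 by a short circuit (node 2 merges into node 0) — and find the resistance seen between A (node 1) and B (node 0).
Reduce the network between node 1 (A) and node 0 (B) by series/parallel combination:
  Rp1 = R1 ‖ R2 (parallel, both between nodes 0 and 1) = 1/(1/100 + 1/500) = 83.33 Ω
R_th = 83.33 Ω

Final answer: V_th = 4.167 V, R_th = 83.33 Ω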